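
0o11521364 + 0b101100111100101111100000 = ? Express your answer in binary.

0o11521364 = 0b1001101010001011110100 in binary.
Add column by column in base 2, right to left:
  0+0 = 0
  0+0 = 0
  1+0 = 1
  0+0 = 0
  1+0 = 1
  1+1 = 0 carry 1
  1+1+1 = 1 carry 1
  1+1+1 = 1 carry 1
  0+1+1 = 0 carry 1
  1+1+1 = 1 carry 1
  0+0+1 = 1
  0+1 = 1
  0+0 = 0
  1+0 = 1
  0+1 = 1
  1+1 = 0 carry 1
  0+1+1 = 0 carry 1
  1+1+1 = 1 carry 1
  1+0+1 = 0 carry 1
  0+0+1 = 1
  0+1 = 1
  1+1 = 0 carry 1
  0+0+1 = 1
  0+1 = 1

0b110110100110111011010100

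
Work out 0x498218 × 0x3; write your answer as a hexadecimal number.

Multiply each base-16 digit by 3, carrying:
  8×3 = 24 → write 8 carry 1
  1×3+1 = 4 → write 4
  2×3 = 6 → write 6
  8×3 = 24 → write 8 carry 1
  9×3+1 = 28 → write c carry 1
  4×3+1 = 13 → write d

0xdc8648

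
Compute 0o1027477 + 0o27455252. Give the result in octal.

Add column by column in base 8, right to left:
  7+2 = 1 carry 1
  7+5+1 = 5 carry 1
  4+2+1 = 7
  7+5 = 4 carry 1
  2+5+1 = 0 carry 1
  0+4+1 = 5
  1+7 = 0 carry 1
  0+2+1 = 3

0o30504751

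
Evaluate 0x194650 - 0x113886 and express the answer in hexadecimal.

0x80dca

Subtract column by column in base 16:
  0-6 → a (borrow)
  5-8-1 → c (borrow)
  6-8-1 → d (borrow)
  4-3-1 → 0
  9-1 → 8
  1-1 → 0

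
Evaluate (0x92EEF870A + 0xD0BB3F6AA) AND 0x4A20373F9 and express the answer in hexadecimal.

0x4220371B0

Add column by column in base 16, right to left:
  A+A = 4 carry 1
  0+A+1 = B
  7+6 = D
  8+F = 7 carry 1
  F+3+1 = 3 carry 1
  E+B+1 = A carry 1
  E+B+1 = A carry 1
  2+0+1 = 3
  9+D = 6 carry 1
  final carry 1
Sum = 0x163AA37DB4; now AND with 0x4A20373F9:
  1&0=0, 6&4=4, 3&A=2, A&2=2, A&0=0, 3&3=3, 7&7=7, D&3=1, B&F=B, 4&9=0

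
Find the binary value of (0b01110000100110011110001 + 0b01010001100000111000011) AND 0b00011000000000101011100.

0b10100

Add column by column in base 2, right to left:
  1+1 = 0 carry 1
  0+1+1 = 0 carry 1
  0+0+1 = 1
  0+0 = 0
  1+0 = 1
  1+0 = 1
  1+1 = 0 carry 1
  1+1+1 = 1 carry 1
  0+1+1 = 0 carry 1
  0+0+1 = 1
  1+0 = 1
  1+0 = 1
  0+0 = 0
  0+0 = 0
  1+1 = 0 carry 1
  0+1+1 = 0 carry 1
  0+0+1 = 1
  0+0 = 0
  0+0 = 0
  1+1 = 0 carry 1
  1+0+1 = 0 carry 1
  1+1+1 = 1 carry 1
  final carry 1
Sum = 0b11000010000111010110100; now AND with 0b00011000000000101011100:
  11000010000111010110100
& 00011000000000101011100
= 00000000000000000010100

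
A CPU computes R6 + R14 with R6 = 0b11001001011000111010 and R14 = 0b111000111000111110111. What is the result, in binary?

0b1010010000100000110001

Add column by column in base 2, right to left:
  0+1 = 1
  1+1 = 0 carry 1
  0+1+1 = 0 carry 1
  1+0+1 = 0 carry 1
  1+1+1 = 1 carry 1
  1+1+1 = 1 carry 1
  0+1+1 = 0 carry 1
  0+1+1 = 0 carry 1
  0+1+1 = 0 carry 1
  1+0+1 = 0 carry 1
  1+0+1 = 0 carry 1
  0+0+1 = 1
  1+1 = 0 carry 1
  0+1+1 = 0 carry 1
  0+1+1 = 0 carry 1
  1+0+1 = 0 carry 1
  0+0+1 = 1
  0+0 = 0
  1+1 = 0 carry 1
  1+1+1 = 1 carry 1
  0+1+1 = 0 carry 1
  final carry 1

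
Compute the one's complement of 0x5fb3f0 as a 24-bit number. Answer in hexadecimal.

0xa04c0f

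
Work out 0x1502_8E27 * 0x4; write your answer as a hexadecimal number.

Multiply each base-16 digit by 4, carrying:
  7×4 = 28 → write C carry 1
  2×4+1 = 9 → write 9
  E×4 = 56 → write 8 carry 3
  8×4+3 = 35 → write 3 carry 2
  2×4+2 = 10 → write A
  0×4 = 0 → write 0
  5×4 = 20 → write 4 carry 1
  1×4+1 = 5 → write 5

0x540A389C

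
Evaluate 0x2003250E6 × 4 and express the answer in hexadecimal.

0x800C94398

Multiply each base-16 digit by 4, carrying:
  6×4 = 24 → write 8 carry 1
  E×4+1 = 57 → write 9 carry 3
  0×4+3 = 3 → write 3
  5×4 = 20 → write 4 carry 1
  2×4+1 = 9 → write 9
  3×4 = 12 → write C
  0×4 = 0 → write 0
  0×4 = 0 → write 0
  2×4 = 8 → write 8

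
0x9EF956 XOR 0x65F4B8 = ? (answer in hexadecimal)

XOR each hex digit independently (no carries):
  9^6=F, E^5=B, F^F=0, 9^4=D, 5^B=E, 6^8=E

0xFB0DEE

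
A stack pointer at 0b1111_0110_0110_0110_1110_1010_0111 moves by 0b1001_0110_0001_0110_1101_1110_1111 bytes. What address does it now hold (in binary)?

0b11000110001111101110010010110

Add column by column in base 2, right to left:
  1+1 = 0 carry 1
  1+1+1 = 1 carry 1
  1+1+1 = 1 carry 1
  0+1+1 = 0 carry 1
  0+0+1 = 1
  1+1 = 0 carry 1
  0+1+1 = 0 carry 1
  1+1+1 = 1 carry 1
  0+1+1 = 0 carry 1
  1+0+1 = 0 carry 1
  1+1+1 = 1 carry 1
  1+1+1 = 1 carry 1
  0+0+1 = 1
  1+1 = 0 carry 1
  1+1+1 = 1 carry 1
  0+0+1 = 1
  0+1 = 1
  1+0 = 1
  1+0 = 1
  0+0 = 0
  0+0 = 0
  1+1 = 0 carry 1
  1+1+1 = 1 carry 1
  0+0+1 = 1
  1+1 = 0 carry 1
  1+0+1 = 0 carry 1
  1+0+1 = 0 carry 1
  1+1+1 = 1 carry 1
  final carry 1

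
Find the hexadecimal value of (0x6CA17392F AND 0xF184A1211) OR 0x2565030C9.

0x6CA17392F AND 0xF184A1211 = 0x608021001.
Then OR with 0x2565030C9.

0x65E5230C9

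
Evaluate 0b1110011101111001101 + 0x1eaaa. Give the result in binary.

0b10010010011001110111

0x1eaaa = 0b11110101010101010 in binary.
Add column by column in base 2, right to left:
  1+0 = 1
  0+1 = 1
  1+0 = 1
  1+1 = 0 carry 1
  0+0+1 = 1
  0+1 = 1
  1+0 = 1
  1+1 = 0 carry 1
  1+0+1 = 0 carry 1
  1+1+1 = 1 carry 1
  0+0+1 = 1
  1+1 = 0 carry 1
  1+0+1 = 0 carry 1
  1+1+1 = 1 carry 1
  0+1+1 = 0 carry 1
  0+1+1 = 0 carry 1
  1+1+1 = 1 carry 1
  1+0+1 = 0 carry 1
  1+0+1 = 0 carry 1
  final carry 1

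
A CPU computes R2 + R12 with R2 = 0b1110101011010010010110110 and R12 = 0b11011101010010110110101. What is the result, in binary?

Add column by column in base 2, right to left:
  0+1 = 1
  1+0 = 1
  1+1 = 0 carry 1
  0+0+1 = 1
  1+1 = 0 carry 1
  1+1+1 = 1 carry 1
  0+0+1 = 1
  1+1 = 0 carry 1
  0+1+1 = 0 carry 1
  0+0+1 = 1
  1+1 = 0 carry 1
  0+0+1 = 1
  0+0 = 0
  1+1 = 0 carry 1
  0+0+1 = 1
  1+1 = 0 carry 1
  1+0+1 = 0 carry 1
  0+1+1 = 0 carry 1
  1+1+1 = 1 carry 1
  0+1+1 = 0 carry 1
  1+0+1 = 0 carry 1
  0+1+1 = 0 carry 1
  1+1+1 = 1 carry 1
  1+0+1 = 0 carry 1
  1+0+1 = 0 carry 1
  final carry 1

0b10010001000100101001101011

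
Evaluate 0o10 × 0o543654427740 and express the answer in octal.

0o5436544277400

Multiply each base-8 digit by 8, carrying:
  0×8 = 0 → write 0
  4×8 = 32 → write 0 carry 4
  7×8+4 = 60 → write 4 carry 7
  7×8+7 = 63 → write 7 carry 7
  2×8+7 = 23 → write 7 carry 2
  4×8+2 = 34 → write 2 carry 4
  4×8+4 = 36 → write 4 carry 4
  5×8+4 = 44 → write 4 carry 5
  6×8+5 = 53 → write 5 carry 6
  3×8+6 = 30 → write 6 carry 3
  4×8+3 = 35 → write 3 carry 4
  5×8+4 = 44 → write 4 carry 5
  remaining carry: 5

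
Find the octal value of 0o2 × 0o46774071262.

0o115770162544

Multiply each base-8 digit by 2, carrying:
  2×2 = 4 → write 4
  6×2 = 12 → write 4 carry 1
  2×2+1 = 5 → write 5
  1×2 = 2 → write 2
  7×2 = 14 → write 6 carry 1
  0×2+1 = 1 → write 1
  4×2 = 8 → write 0 carry 1
  7×2+1 = 15 → write 7 carry 1
  7×2+1 = 15 → write 7 carry 1
  6×2+1 = 13 → write 5 carry 1
  4×2+1 = 9 → write 1 carry 1
  remaining carry: 1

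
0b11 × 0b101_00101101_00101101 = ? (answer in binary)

0b11111000011110000111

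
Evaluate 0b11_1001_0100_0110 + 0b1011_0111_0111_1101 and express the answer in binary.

0b1111000011000011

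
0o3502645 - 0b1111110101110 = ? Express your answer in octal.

0o3462767

0b1111110101110 = 0o17656 in octal.
Subtract column by column in base 8:
  5-6 → 7 (borrow)
  4-5-1 → 6 (borrow)
  6-6-1 → 7 (borrow)
  2-7-1 → 2 (borrow)
  0-1-1 → 6 (borrow)
  5-0-1 → 4
  3-0 → 3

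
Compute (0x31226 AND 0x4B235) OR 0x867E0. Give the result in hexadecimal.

0x877E4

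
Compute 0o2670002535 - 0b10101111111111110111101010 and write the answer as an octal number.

0b10101111111111110111101010 = 0o257776752 in octal.
Subtract column by column in base 8:
  5-2 → 3
  3-5 → 6 (borrow)
  5-7-1 → 5 (borrow)
  2-6-1 → 3 (borrow)
  0-7-1 → 0 (borrow)
  0-7-1 → 0 (borrow)
  0-7-1 → 0 (borrow)
  7-5-1 → 1
  6-2 → 4
  2-0 → 2

0o2410003563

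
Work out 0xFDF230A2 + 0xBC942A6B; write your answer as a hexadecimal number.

Add column by column in base 16, right to left:
  2+B = D
  A+6 = 0 carry 1
  0+A+1 = B
  3+2 = 5
  2+4 = 6
  F+9 = 8 carry 1
  D+C+1 = A carry 1
  F+B+1 = B carry 1
  final carry 1

0x1BA865B0D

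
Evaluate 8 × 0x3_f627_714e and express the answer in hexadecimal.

Multiply each base-16 digit by 8, carrying:
  e×8 = 112 → write 0 carry 7
  4×8+7 = 39 → write 7 carry 2
  1×8+2 = 10 → write a
  7×8 = 56 → write 8 carry 3
  7×8+3 = 59 → write b carry 3
  2×8+3 = 19 → write 3 carry 1
  6×8+1 = 49 → write 1 carry 3
  f×8+3 = 123 → write b carry 7
  3×8+7 = 31 → write f carry 1
  remaining carry: 1

0x1fb13b8a70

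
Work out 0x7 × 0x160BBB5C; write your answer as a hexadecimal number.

Multiply each base-16 digit by 7, carrying:
  C×7 = 84 → write 4 carry 5
  5×7+5 = 40 → write 8 carry 2
  B×7+2 = 79 → write F carry 4
  B×7+4 = 81 → write 1 carry 5
  B×7+5 = 82 → write 2 carry 5
  0×7+5 = 5 → write 5
  6×7 = 42 → write A carry 2
  1×7+2 = 9 → write 9

0x9A521F84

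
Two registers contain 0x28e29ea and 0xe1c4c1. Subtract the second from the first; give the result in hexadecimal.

0x1ac6529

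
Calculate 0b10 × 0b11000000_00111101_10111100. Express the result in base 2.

0b1100000000111101101111000

Multiply each base-2 digit by 2, carrying:
  0×2 = 0 → write 0
  0×2 = 0 → write 0
  1×2 = 2 → write 0 carry 1
  1×2+1 = 3 → write 1 carry 1
  1×2+1 = 3 → write 1 carry 1
  1×2+1 = 3 → write 1 carry 1
  0×2+1 = 1 → write 1
  1×2 = 2 → write 0 carry 1
  1×2+1 = 3 → write 1 carry 1
  0×2+1 = 1 → write 1
  1×2 = 2 → write 0 carry 1
  1×2+1 = 3 → write 1 carry 1
  1×2+1 = 3 → write 1 carry 1
  1×2+1 = 3 → write 1 carry 1
  0×2+1 = 1 → write 1
  0×2 = 0 → write 0
  0×2 = 0 → write 0
  0×2 = 0 → write 0
  0×2 = 0 → write 0
  0×2 = 0 → write 0
  0×2 = 0 → write 0
  0×2 = 0 → write 0
  1×2 = 2 → write 0 carry 1
  1×2+1 = 3 → write 1 carry 1
  remaining carry: 1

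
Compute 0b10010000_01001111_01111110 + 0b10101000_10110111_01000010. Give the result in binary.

0b1001110010000011011000000

Add column by column in base 2, right to left:
  0+0 = 0
  1+1 = 0 carry 1
  1+0+1 = 0 carry 1
  1+0+1 = 0 carry 1
  1+0+1 = 0 carry 1
  1+0+1 = 0 carry 1
  1+1+1 = 1 carry 1
  0+0+1 = 1
  1+1 = 0 carry 1
  1+1+1 = 1 carry 1
  1+1+1 = 1 carry 1
  1+0+1 = 0 carry 1
  0+1+1 = 0 carry 1
  0+1+1 = 0 carry 1
  1+0+1 = 0 carry 1
  0+1+1 = 0 carry 1
  0+0+1 = 1
  0+0 = 0
  0+0 = 0
  0+1 = 1
  1+0 = 1
  0+1 = 1
  0+0 = 0
  1+1 = 0 carry 1
  final carry 1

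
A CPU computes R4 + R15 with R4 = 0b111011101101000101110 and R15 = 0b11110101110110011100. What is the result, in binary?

Add column by column in base 2, right to left:
  0+0 = 0
  1+0 = 1
  1+1 = 0 carry 1
  1+1+1 = 1 carry 1
  0+1+1 = 0 carry 1
  1+0+1 = 0 carry 1
  0+0+1 = 1
  0+1 = 1
  0+1 = 1
  1+0 = 1
  0+1 = 1
  1+1 = 0 carry 1
  1+1+1 = 1 carry 1
  0+0+1 = 1
  1+1 = 0 carry 1
  1+0+1 = 0 carry 1
  1+1+1 = 1 carry 1
  0+1+1 = 0 carry 1
  1+1+1 = 1 carry 1
  1+1+1 = 1 carry 1
  1+0+1 = 0 carry 1
  final carry 1

0b1011010011011111001010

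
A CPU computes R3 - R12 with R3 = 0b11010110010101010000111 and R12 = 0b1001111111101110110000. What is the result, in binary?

Subtract column by column in base 2:
  1-0 → 1
  1-0 → 1
  1-0 → 1
  0-0 → 0
  0-1 → 1 (borrow)
  0-1-1 → 0 (borrow)
  0-0-1 → 1 (borrow)
  1-1-1 → 1 (borrow)
  0-1-1 → 0 (borrow)
  1-1-1 → 1 (borrow)
  0-0-1 → 1 (borrow)
  1-1-1 → 1 (borrow)
  0-1-1 → 0 (borrow)
  1-1-1 → 1 (borrow)
  0-1-1 → 0 (borrow)
  0-1-1 → 0 (borrow)
  1-1-1 → 1 (borrow)
  1-1-1 → 1 (borrow)
  0-1-1 → 0 (borrow)
  1-0-1 → 0
  0-0 → 0
  1-1 → 0
  1-0 → 1

0b10000110010111011010111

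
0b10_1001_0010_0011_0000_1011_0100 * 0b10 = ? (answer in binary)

Multiply each base-2 digit by 2, carrying:
  0×2 = 0 → write 0
  0×2 = 0 → write 0
  1×2 = 2 → write 0 carry 1
  0×2+1 = 1 → write 1
  1×2 = 2 → write 0 carry 1
  1×2+1 = 3 → write 1 carry 1
  0×2+1 = 1 → write 1
  1×2 = 2 → write 0 carry 1
  0×2+1 = 1 → write 1
  0×2 = 0 → write 0
  0×2 = 0 → write 0
  0×2 = 0 → write 0
  1×2 = 2 → write 0 carry 1
  1×2+1 = 3 → write 1 carry 1
  0×2+1 = 1 → write 1
  0×2 = 0 → write 0
  0×2 = 0 → write 0
  1×2 = 2 → write 0 carry 1
  0×2+1 = 1 → write 1
  0×2 = 0 → write 0
  1×2 = 2 → write 0 carry 1
  0×2+1 = 1 → write 1
  0×2 = 0 → write 0
  1×2 = 2 → write 0 carry 1
  0×2+1 = 1 → write 1
  1×2 = 2 → write 0 carry 1
  remaining carry: 1

0b101001001000110000101101000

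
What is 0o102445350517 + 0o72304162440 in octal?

0o174751533157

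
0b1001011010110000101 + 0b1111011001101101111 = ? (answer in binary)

0b11000110100011110100

Add column by column in base 2, right to left:
  1+1 = 0 carry 1
  0+1+1 = 0 carry 1
  1+1+1 = 1 carry 1
  0+1+1 = 0 carry 1
  0+0+1 = 1
  0+1 = 1
  0+1 = 1
  1+0 = 1
  1+1 = 0 carry 1
  0+1+1 = 0 carry 1
  1+0+1 = 0 carry 1
  0+0+1 = 1
  1+1 = 0 carry 1
  1+1+1 = 1 carry 1
  0+0+1 = 1
  1+1 = 0 carry 1
  0+1+1 = 0 carry 1
  0+1+1 = 0 carry 1
  1+1+1 = 1 carry 1
  final carry 1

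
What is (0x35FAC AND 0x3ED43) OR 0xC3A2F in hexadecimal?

0xF7F2F

0x35FAC AND 0x3ED43 = 0x34D00.
Then OR with 0xC3A2F.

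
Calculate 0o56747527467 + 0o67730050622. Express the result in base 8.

0o146677600311

Add column by column in base 8, right to left:
  7+2 = 1 carry 1
  6+2+1 = 1 carry 1
  4+6+1 = 3 carry 1
  7+0+1 = 0 carry 1
  2+5+1 = 0 carry 1
  5+0+1 = 6
  7+0 = 7
  4+3 = 7
  7+7 = 6 carry 1
  6+7+1 = 6 carry 1
  5+6+1 = 4 carry 1
  final carry 1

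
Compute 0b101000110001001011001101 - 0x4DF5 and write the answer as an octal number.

0b101000110001001011001101 = 0o50611315 in octal.
0x4DF5 = 0o46765 in octal.
Subtract column by column in base 8:
  5-5 → 0
  1-6 → 3 (borrow)
  3-7-1 → 3 (borrow)
  1-6-1 → 2 (borrow)
  1-4-1 → 4 (borrow)
  6-0-1 → 5
  0-0 → 0
  5-0 → 5

0o50542330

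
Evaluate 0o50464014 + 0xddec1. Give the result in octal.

0xddec1 = 0o3357301 in octal.
Add column by column in base 8, right to left:
  4+1 = 5
  1+0 = 1
  0+3 = 3
  4+7 = 3 carry 1
  6+5+1 = 4 carry 1
  4+3+1 = 0 carry 1
  0+3+1 = 4
  5+0 = 5

0o54043315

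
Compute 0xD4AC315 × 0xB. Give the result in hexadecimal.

0x923661E7

Multiply each base-16 digit by 11, carrying:
  5×11 = 55 → write 7 carry 3
  1×11+3 = 14 → write E
  3×11 = 33 → write 1 carry 2
  C×11+2 = 134 → write 6 carry 8
  A×11+8 = 118 → write 6 carry 7
  4×11+7 = 51 → write 3 carry 3
  D×11+3 = 146 → write 2 carry 9
  remaining carry: 9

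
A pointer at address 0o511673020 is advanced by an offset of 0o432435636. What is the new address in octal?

Add column by column in base 8, right to left:
  0+6 = 6
  2+3 = 5
  0+6 = 6
  3+5 = 0 carry 1
  7+3+1 = 3 carry 1
  6+4+1 = 3 carry 1
  1+2+1 = 4
  1+3 = 4
  5+4 = 1 carry 1
  final carry 1

0o1144330656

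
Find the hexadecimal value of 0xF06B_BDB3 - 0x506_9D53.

0xEB652060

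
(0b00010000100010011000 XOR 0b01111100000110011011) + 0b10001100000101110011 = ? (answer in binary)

0b11111000101001110110

First 0b00010000100010011000 XOR 0b01111100000110011011 = 0b01101100100100000011.
Add column by column in base 2, right to left:
  1+1 = 0 carry 1
  1+1+1 = 1 carry 1
  0+0+1 = 1
  0+0 = 0
  0+1 = 1
  0+1 = 1
  0+1 = 1
  0+0 = 0
  1+1 = 0 carry 1
  0+0+1 = 1
  0+0 = 0
  1+0 = 1
  0+0 = 0
  0+0 = 0
  1+1 = 0 carry 1
  1+1+1 = 1 carry 1
  0+0+1 = 1
  1+0 = 1
  1+0 = 1
  0+1 = 1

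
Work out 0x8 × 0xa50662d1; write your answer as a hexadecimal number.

0x528331688

Multiply each base-16 digit by 8, carrying:
  1×8 = 8 → write 8
  d×8 = 104 → write 8 carry 6
  2×8+6 = 22 → write 6 carry 1
  6×8+1 = 49 → write 1 carry 3
  6×8+3 = 51 → write 3 carry 3
  0×8+3 = 3 → write 3
  5×8 = 40 → write 8 carry 2
  a×8+2 = 82 → write 2 carry 5
  remaining carry: 5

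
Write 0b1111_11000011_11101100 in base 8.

0o3741754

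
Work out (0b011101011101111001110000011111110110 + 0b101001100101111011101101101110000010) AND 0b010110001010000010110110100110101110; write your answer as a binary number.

Add column by column in base 2, right to left:
  0+0 = 0
  1+1 = 0 carry 1
  1+0+1 = 0 carry 1
  0+0+1 = 1
  1+0 = 1
  1+0 = 1
  1+0 = 1
  1+1 = 0 carry 1
  1+1+1 = 1 carry 1
  1+1+1 = 1 carry 1
  1+0+1 = 0 carry 1
  0+1+1 = 0 carry 1
  0+1+1 = 0 carry 1
  0+0+1 = 1
  0+1 = 1
  0+1 = 1
  1+0 = 1
  1+1 = 0 carry 1
  1+1+1 = 1 carry 1
  0+1+1 = 0 carry 1
  0+0+1 = 1
  1+1 = 0 carry 1
  1+1+1 = 1 carry 1
  1+1+1 = 1 carry 1
  1+1+1 = 1 carry 1
  0+0+1 = 1
  1+1 = 0 carry 1
  1+0+1 = 0 carry 1
  1+0+1 = 0 carry 1
  0+1+1 = 0 carry 1
  1+1+1 = 1 carry 1
  0+0+1 = 1
  1+0 = 1
  1+1 = 0 carry 1
  1+0+1 = 0 carry 1
  0+1+1 = 0 carry 1
  final carry 1
Sum = 0b1000111000011110101011110001101111000; now AND with 0b010110001010000010110110100110101110:
  1000111000011110101011110001101111000
& 0010110001010000010110110100110101110
= 0000110000010000000010110000100101000

0b110000010000000010110000100101000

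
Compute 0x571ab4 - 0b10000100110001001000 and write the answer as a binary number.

0x571ab4 = 0b10101110001101010110100 in binary.
Subtract column by column in base 2:
  0-0 → 0
  0-0 → 0
  1-0 → 1
  0-1 → 1 (borrow)
  1-0-1 → 0
  1-0 → 1
  0-1 → 1 (borrow)
  1-0-1 → 0
  0-0 → 0
  1-0 → 1
  0-1 → 1 (borrow)
  1-1-1 → 1 (borrow)
  1-0-1 → 0
  0-0 → 0
  0-1 → 1 (borrow)
  0-0-1 → 1 (borrow)
  1-0-1 → 0
  1-0 → 1
  1-0 → 1
  0-1 → 1 (borrow)
  1-0-1 → 0
  0-0 → 0
  1-0 → 1

0b10011101100111001101100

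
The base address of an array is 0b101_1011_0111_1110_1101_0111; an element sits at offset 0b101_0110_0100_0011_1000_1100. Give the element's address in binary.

0b101100011100001001100011

Add column by column in base 2, right to left:
  1+0 = 1
  1+0 = 1
  1+1 = 0 carry 1
  0+1+1 = 0 carry 1
  1+0+1 = 0 carry 1
  0+0+1 = 1
  1+0 = 1
  1+1 = 0 carry 1
  0+1+1 = 0 carry 1
  1+1+1 = 1 carry 1
  1+0+1 = 0 carry 1
  1+0+1 = 0 carry 1
  1+0+1 = 0 carry 1
  1+0+1 = 0 carry 1
  1+1+1 = 1 carry 1
  0+0+1 = 1
  1+0 = 1
  1+1 = 0 carry 1
  0+1+1 = 0 carry 1
  1+0+1 = 0 carry 1
  1+1+1 = 1 carry 1
  0+0+1 = 1
  1+1 = 0 carry 1
  final carry 1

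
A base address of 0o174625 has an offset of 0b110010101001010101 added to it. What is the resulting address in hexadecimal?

0o174625 = 0xF995 in hexadecimal.
0b110010101001010101 = 0x32A55 in hexadecimal.
Add column by column in base 16, right to left:
  5+5 = A
  9+5 = E
  9+A = 3 carry 1
  F+2+1 = 2 carry 1
  0+3+1 = 4

0x423EA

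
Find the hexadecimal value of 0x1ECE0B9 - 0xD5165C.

Subtract column by column in base 16:
  9-C → D (borrow)
  B-5-1 → 5
  0-6 → A (borrow)
  E-1-1 → C
  C-5 → 7
  E-D → 1
  1-0 → 1

0x117CA5D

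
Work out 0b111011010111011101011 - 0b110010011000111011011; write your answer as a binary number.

0b1000111110100010000

Subtract column by column in base 2:
  1-1 → 0
  1-1 → 0
  0-0 → 0
  1-1 → 0
  0-1 → 1 (borrow)
  1-0-1 → 0
  1-1 → 0
  1-1 → 0
  0-1 → 1 (borrow)
  1-0-1 → 0
  1-0 → 1
  1-0 → 1
  0-1 → 1 (borrow)
  1-1-1 → 1 (borrow)
  0-0-1 → 1 (borrow)
  1-0-1 → 0
  1-1 → 0
  0-0 → 0
  1-0 → 1
  1-1 → 0
  1-1 → 0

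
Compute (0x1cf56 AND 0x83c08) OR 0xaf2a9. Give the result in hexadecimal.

0xafea9

0x1cf56 AND 0x83c08 = 0x00c00.
Then OR with 0xaf2a9.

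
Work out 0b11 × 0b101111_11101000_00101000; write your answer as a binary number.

Multiply each base-2 digit by 3, carrying:
  0×3 = 0 → write 0
  0×3 = 0 → write 0
  0×3 = 0 → write 0
  1×3 = 3 → write 1 carry 1
  0×3+1 = 1 → write 1
  1×3 = 3 → write 1 carry 1
  0×3+1 = 1 → write 1
  0×3 = 0 → write 0
  0×3 = 0 → write 0
  0×3 = 0 → write 0
  0×3 = 0 → write 0
  1×3 = 3 → write 1 carry 1
  0×3+1 = 1 → write 1
  1×3 = 3 → write 1 carry 1
  1×3+1 = 4 → write 0 carry 2
  1×3+2 = 5 → write 1 carry 2
  1×3+2 = 5 → write 1 carry 2
  1×3+2 = 5 → write 1 carry 2
  1×3+2 = 5 → write 1 carry 2
  1×3+2 = 5 → write 1 carry 2
  0×3+2 = 2 → write 0 carry 1
  1×3+1 = 4 → write 0 carry 2
  remaining carry: 10

0b100011111011100001111000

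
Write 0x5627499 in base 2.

0b101011000100111010010011001

Expand each hex digit to 4 bits: 5=0101 6=0110 2=0010 7=0111 4=0100 9=1001 9=1001.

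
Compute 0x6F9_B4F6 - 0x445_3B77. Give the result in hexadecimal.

0x2B4797F

Subtract column by column in base 16:
  6-7 → F (borrow)
  F-7-1 → 7
  4-B → 9 (borrow)
  B-3-1 → 7
  9-5 → 4
  F-4 → B
  6-4 → 2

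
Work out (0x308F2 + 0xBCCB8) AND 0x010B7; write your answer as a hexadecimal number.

Add column by column in base 16, right to left:
  2+8 = A
  F+B = A carry 1
  8+C+1 = 5 carry 1
  0+C+1 = D
  3+B = E
Sum = 0xED5AA; now AND with 0x010B7:
  E&0=0, D&1=1, 5&0=0, A&B=A, A&7=2

0x10A2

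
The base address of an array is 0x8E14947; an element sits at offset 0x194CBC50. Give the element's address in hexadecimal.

0x222E0597

Add column by column in base 16, right to left:
  7+0 = 7
  4+5 = 9
  9+C = 5 carry 1
  4+B+1 = 0 carry 1
  1+C+1 = E
  E+4 = 2 carry 1
  8+9+1 = 2 carry 1
  0+1+1 = 2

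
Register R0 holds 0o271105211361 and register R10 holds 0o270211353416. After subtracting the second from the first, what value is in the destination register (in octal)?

0o673635743

Subtract column by column in base 8:
  1-6 → 3 (borrow)
  6-1-1 → 4
  3-4 → 7 (borrow)
  1-3-1 → 5 (borrow)
  1-5-1 → 3 (borrow)
  2-3-1 → 6 (borrow)
  5-1-1 → 3
  0-1 → 7 (borrow)
  1-2-1 → 6 (borrow)
  1-0-1 → 0
  7-7 → 0
  2-2 → 0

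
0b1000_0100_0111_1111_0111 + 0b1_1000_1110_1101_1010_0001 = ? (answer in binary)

0b1000010011010110011000

Add column by column in base 2, right to left:
  1+1 = 0 carry 1
  1+0+1 = 0 carry 1
  1+0+1 = 0 carry 1
  0+0+1 = 1
  1+0 = 1
  1+1 = 0 carry 1
  1+0+1 = 0 carry 1
  1+1+1 = 1 carry 1
  1+1+1 = 1 carry 1
  1+0+1 = 0 carry 1
  1+1+1 = 1 carry 1
  0+1+1 = 0 carry 1
  0+0+1 = 1
  0+1 = 1
  1+1 = 0 carry 1
  0+1+1 = 0 carry 1
  0+0+1 = 1
  0+0 = 0
  0+0 = 0
  1+1 = 0 carry 1
  0+1+1 = 0 carry 1
  final carry 1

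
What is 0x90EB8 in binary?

0b10010000111010111000

Expand each hex digit to 4 bits: 9=1001 0=0000 E=1110 B=1011 8=1000.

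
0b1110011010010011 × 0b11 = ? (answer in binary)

Multiply each base-2 digit by 3, carrying:
  1×3 = 3 → write 1 carry 1
  1×3+1 = 4 → write 0 carry 2
  0×3+2 = 2 → write 0 carry 1
  0×3+1 = 1 → write 1
  1×3 = 3 → write 1 carry 1
  0×3+1 = 1 → write 1
  0×3 = 0 → write 0
  1×3 = 3 → write 1 carry 1
  0×3+1 = 1 → write 1
  1×3 = 3 → write 1 carry 1
  1×3+1 = 4 → write 0 carry 2
  0×3+2 = 2 → write 0 carry 1
  0×3+1 = 1 → write 1
  1×3 = 3 → write 1 carry 1
  1×3+1 = 4 → write 0 carry 2
  1×3+2 = 5 → write 1 carry 2
  remaining carry: 10

0b101011001110111001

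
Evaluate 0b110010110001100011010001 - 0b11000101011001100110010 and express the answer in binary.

0b11010000110010110011111

Subtract column by column in base 2:
  1-0 → 1
  0-1 → 1 (borrow)
  0-0-1 → 1 (borrow)
  0-0-1 → 1 (borrow)
  1-1-1 → 1 (borrow)
  0-1-1 → 0 (borrow)
  1-0-1 → 0
  1-0 → 1
  0-1 → 1 (borrow)
  0-1-1 → 0 (borrow)
  0-0-1 → 1 (borrow)
  1-0-1 → 0
  1-1 → 0
  0-1 → 1 (borrow)
  0-0-1 → 1 (borrow)
  0-1-1 → 0 (borrow)
  1-0-1 → 0
  1-1 → 0
  0-0 → 0
  1-0 → 1
  0-0 → 0
  0-1 → 1 (borrow)
  1-1-1 → 1 (borrow)
  1-0-1 → 0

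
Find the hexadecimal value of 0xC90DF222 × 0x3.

0x25B29D666

Multiply each base-16 digit by 3, carrying:
  2×3 = 6 → write 6
  2×3 = 6 → write 6
  2×3 = 6 → write 6
  F×3 = 45 → write D carry 2
  D×3+2 = 41 → write 9 carry 2
  0×3+2 = 2 → write 2
  9×3 = 27 → write B carry 1
  C×3+1 = 37 → write 5 carry 2
  remaining carry: 2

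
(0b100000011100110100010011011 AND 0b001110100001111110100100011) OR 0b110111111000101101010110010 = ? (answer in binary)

0b110111111000111101010110011

0b100000011100110100010011011 AND 0b001110100001111110100100011 = 0b000000000000110100000000011.
Then OR with 0b110111111000101101010110010.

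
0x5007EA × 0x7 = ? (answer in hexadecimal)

0x2303766

Multiply each base-16 digit by 7, carrying:
  A×7 = 70 → write 6 carry 4
  E×7+4 = 102 → write 6 carry 6
  7×7+6 = 55 → write 7 carry 3
  0×7+3 = 3 → write 3
  0×7 = 0 → write 0
  5×7 = 35 → write 3 carry 2
  remaining carry: 2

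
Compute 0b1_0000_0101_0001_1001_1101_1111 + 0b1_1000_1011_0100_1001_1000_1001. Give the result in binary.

Add column by column in base 2, right to left:
  1+1 = 0 carry 1
  1+0+1 = 0 carry 1
  1+0+1 = 0 carry 1
  1+1+1 = 1 carry 1
  1+0+1 = 0 carry 1
  0+0+1 = 1
  1+0 = 1
  1+1 = 0 carry 1
  1+1+1 = 1 carry 1
  0+0+1 = 1
  0+0 = 0
  1+1 = 0 carry 1
  1+0+1 = 0 carry 1
  0+0+1 = 1
  0+1 = 1
  0+0 = 0
  1+1 = 0 carry 1
  0+1+1 = 0 carry 1
  1+0+1 = 0 carry 1
  0+1+1 = 0 carry 1
  0+0+1 = 1
  0+0 = 0
  0+0 = 0
  0+1 = 1
  1+1 = 0 carry 1
  final carry 1

0b10100100000110001101101000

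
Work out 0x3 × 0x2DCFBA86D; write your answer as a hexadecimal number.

0x896F2F947

Multiply each base-16 digit by 3, carrying:
  D×3 = 39 → write 7 carry 2
  6×3+2 = 20 → write 4 carry 1
  8×3+1 = 25 → write 9 carry 1
  A×3+1 = 31 → write F carry 1
  B×3+1 = 34 → write 2 carry 2
  F×3+2 = 47 → write F carry 2
  C×3+2 = 38 → write 6 carry 2
  D×3+2 = 41 → write 9 carry 2
  2×3+2 = 8 → write 8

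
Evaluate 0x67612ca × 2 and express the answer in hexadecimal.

Multiply each base-16 digit by 2, carrying:
  a×2 = 20 → write 4 carry 1
  c×2+1 = 25 → write 9 carry 1
  2×2+1 = 5 → write 5
  1×2 = 2 → write 2
  6×2 = 12 → write c
  7×2 = 14 → write e
  6×2 = 12 → write c

0xcec2594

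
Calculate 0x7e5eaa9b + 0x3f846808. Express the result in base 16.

Add column by column in base 16, right to left:
  b+8 = 3 carry 1
  9+0+1 = a
  a+8 = 2 carry 1
  a+6+1 = 1 carry 1
  e+4+1 = 3 carry 1
  5+8+1 = e
  e+f = d carry 1
  7+3+1 = b

0xbde312a3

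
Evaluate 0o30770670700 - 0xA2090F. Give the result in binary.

0b11000111010000010110100010110001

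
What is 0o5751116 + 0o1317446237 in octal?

0o1325417355

Add column by column in base 8, right to left:
  6+7 = 5 carry 1
  1+3+1 = 5
  1+2 = 3
  1+6 = 7
  5+4 = 1 carry 1
  7+4+1 = 4 carry 1
  5+7+1 = 5 carry 1
  0+1+1 = 2
  0+3 = 3
  0+1 = 1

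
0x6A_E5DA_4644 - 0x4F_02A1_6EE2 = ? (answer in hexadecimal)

0x1BE338D762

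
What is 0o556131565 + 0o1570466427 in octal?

0o2346620214

Add column by column in base 8, right to left:
  5+7 = 4 carry 1
  6+2+1 = 1 carry 1
  5+4+1 = 2 carry 1
  1+6+1 = 0 carry 1
  3+6+1 = 2 carry 1
  1+4+1 = 6
  6+0 = 6
  5+7 = 4 carry 1
  5+5+1 = 3 carry 1
  0+1+1 = 2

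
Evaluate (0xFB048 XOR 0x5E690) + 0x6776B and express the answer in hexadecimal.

0x10CE43

First 0xFB048 XOR 0x5E690 = 0xA56D8.
Add column by column in base 16, right to left:
  8+B = 3 carry 1
  D+6+1 = 4 carry 1
  6+7+1 = E
  5+7 = C
  A+6 = 0 carry 1
  final carry 1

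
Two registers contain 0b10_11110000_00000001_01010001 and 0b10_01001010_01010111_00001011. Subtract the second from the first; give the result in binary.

Subtract column by column in base 2:
  1-1 → 0
  0-1 → 1 (borrow)
  0-0-1 → 1 (borrow)
  0-1-1 → 0 (borrow)
  1-0-1 → 0
  0-0 → 0
  1-0 → 1
  0-0 → 0
  1-1 → 0
  0-1 → 1 (borrow)
  0-1-1 → 0 (borrow)
  0-0-1 → 1 (borrow)
  0-1-1 → 0 (borrow)
  0-0-1 → 1 (borrow)
  0-1-1 → 0 (borrow)
  0-0-1 → 1 (borrow)
  0-0-1 → 1 (borrow)
  0-1-1 → 0 (borrow)
  0-0-1 → 1 (borrow)
  0-1-1 → 0 (borrow)
  1-0-1 → 0
  1-0 → 1
  1-1 → 0
  1-0 → 1
  0-0 → 0
  1-1 → 0

0b101001011010101001000110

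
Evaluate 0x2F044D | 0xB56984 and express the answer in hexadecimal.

OR each hex digit independently (no carries):
  2|B=B, F|5=F, 0|6=6, 4|9=D, 4|8=C, D|4=D

0xBF6DCD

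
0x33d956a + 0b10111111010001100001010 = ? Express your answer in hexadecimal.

0b10111111010001100001010 = 0x5fa30a in hexadecimal.
Add column by column in base 16, right to left:
  a+a = 4 carry 1
  6+0+1 = 7
  5+3 = 8
  9+a = 3 carry 1
  d+f+1 = d carry 1
  3+5+1 = 9
  3+0 = 3

0x39d3874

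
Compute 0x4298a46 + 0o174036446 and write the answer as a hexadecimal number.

0o174036446 = 0x1f03d26 in hexadecimal.
Add column by column in base 16, right to left:
  6+6 = c
  4+2 = 6
  a+d = 7 carry 1
  8+3+1 = c
  9+0 = 9
  2+f = 1 carry 1
  4+1+1 = 6

0x619c76c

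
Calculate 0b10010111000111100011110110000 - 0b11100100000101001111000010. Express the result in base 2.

0b1111010100110111001111101110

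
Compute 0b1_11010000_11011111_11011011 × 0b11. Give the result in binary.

0b101011100101001111110010001

Multiply each base-2 digit by 3, carrying:
  1×3 = 3 → write 1 carry 1
  1×3+1 = 4 → write 0 carry 2
  0×3+2 = 2 → write 0 carry 1
  1×3+1 = 4 → write 0 carry 2
  1×3+2 = 5 → write 1 carry 2
  0×3+2 = 2 → write 0 carry 1
  1×3+1 = 4 → write 0 carry 2
  1×3+2 = 5 → write 1 carry 2
  1×3+2 = 5 → write 1 carry 2
  1×3+2 = 5 → write 1 carry 2
  1×3+2 = 5 → write 1 carry 2
  1×3+2 = 5 → write 1 carry 2
  1×3+2 = 5 → write 1 carry 2
  0×3+2 = 2 → write 0 carry 1
  1×3+1 = 4 → write 0 carry 2
  1×3+2 = 5 → write 1 carry 2
  0×3+2 = 2 → write 0 carry 1
  0×3+1 = 1 → write 1
  0×3 = 0 → write 0
  0×3 = 0 → write 0
  1×3 = 3 → write 1 carry 1
  0×3+1 = 1 → write 1
  1×3 = 3 → write 1 carry 1
  1×3+1 = 4 → write 0 carry 2
  1×3+2 = 5 → write 1 carry 2
  remaining carry: 10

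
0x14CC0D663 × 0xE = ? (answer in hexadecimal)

0x12328BB96A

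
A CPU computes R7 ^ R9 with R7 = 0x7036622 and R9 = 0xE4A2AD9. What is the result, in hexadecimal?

XOR each hex digit independently (no carries):
  7^E=9, 0^4=4, 3^A=9, 6^2=4, 6^A=C, 2^D=F, 2^9=B

0x9494CFB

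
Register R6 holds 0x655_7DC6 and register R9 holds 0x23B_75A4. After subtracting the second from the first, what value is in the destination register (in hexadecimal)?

Subtract column by column in base 16:
  6-4 → 2
  C-A → 2
  D-5 → 8
  7-7 → 0
  5-B → A (borrow)
  5-3-1 → 1
  6-2 → 4

0x41A0822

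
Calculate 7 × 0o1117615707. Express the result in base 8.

0o10056341161

Multiply each base-8 digit by 7, carrying:
  7×7 = 49 → write 1 carry 6
  0×7+6 = 6 → write 6
  7×7 = 49 → write 1 carry 6
  5×7+6 = 41 → write 1 carry 5
  1×7+5 = 12 → write 4 carry 1
  6×7+1 = 43 → write 3 carry 5
  7×7+5 = 54 → write 6 carry 6
  1×7+6 = 13 → write 5 carry 1
  1×7+1 = 8 → write 0 carry 1
  1×7+1 = 8 → write 0 carry 1
  remaining carry: 1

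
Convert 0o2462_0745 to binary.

0b10100110010000111100101

Each octal digit is 3 bits: 2=010 4=100 6=110 2=010 0=000 7=111 4=100 5=101.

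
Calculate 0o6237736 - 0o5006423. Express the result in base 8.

Subtract column by column in base 8:
  6-3 → 3
  3-2 → 1
  7-4 → 3
  7-6 → 1
  3-0 → 3
  2-0 → 2
  6-5 → 1

0o1231313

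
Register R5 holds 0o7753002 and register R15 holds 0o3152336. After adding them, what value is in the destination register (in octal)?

Add column by column in base 8, right to left:
  2+6 = 0 carry 1
  0+3+1 = 4
  0+3 = 3
  3+2 = 5
  5+5 = 2 carry 1
  7+1+1 = 1 carry 1
  7+3+1 = 3 carry 1
  final carry 1

0o13125340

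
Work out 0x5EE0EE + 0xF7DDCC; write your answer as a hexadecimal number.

0x156BEBA

Add column by column in base 16, right to left:
  E+C = A carry 1
  E+C+1 = B carry 1
  0+D+1 = E
  E+D = B carry 1
  E+7+1 = 6 carry 1
  5+F+1 = 5 carry 1
  final carry 1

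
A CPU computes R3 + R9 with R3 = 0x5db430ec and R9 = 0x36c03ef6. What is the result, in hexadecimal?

0x94746fe2

Add column by column in base 16, right to left:
  c+6 = 2 carry 1
  e+f+1 = e carry 1
  0+e+1 = f
  3+3 = 6
  4+0 = 4
  b+c = 7 carry 1
  d+6+1 = 4 carry 1
  5+3+1 = 9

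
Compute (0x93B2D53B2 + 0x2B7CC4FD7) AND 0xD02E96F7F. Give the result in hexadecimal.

Add column by column in base 16, right to left:
  2+7 = 9
  B+D = 8 carry 1
  3+F+1 = 3 carry 1
  5+4+1 = A
  D+C = 9 carry 1
  2+C+1 = F
  B+7 = 2 carry 1
  3+B+1 = F
  9+2 = B
Sum = 0xBF2F9A389; now AND with 0xD02E96F7F:
  B&D=9, F&0=0, 2&2=2, F&E=E, 9&9=9, A&6=2, 3&F=3, 8&7=0, 9&F=9

0x902E92309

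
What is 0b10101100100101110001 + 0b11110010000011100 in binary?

0b11001010110110001101

Add column by column in base 2, right to left:
  1+0 = 1
  0+0 = 0
  0+1 = 1
  0+1 = 1
  1+1 = 0 carry 1
  1+0+1 = 0 carry 1
  1+0+1 = 0 carry 1
  0+0+1 = 1
  1+0 = 1
  0+0 = 0
  0+1 = 1
  1+0 = 1
  0+0 = 0
  0+1 = 1
  1+1 = 0 carry 1
  1+1+1 = 1 carry 1
  0+1+1 = 0 carry 1
  1+0+1 = 0 carry 1
  0+0+1 = 1
  1+0 = 1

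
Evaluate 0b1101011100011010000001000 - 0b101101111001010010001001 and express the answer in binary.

0b111101101001111101111111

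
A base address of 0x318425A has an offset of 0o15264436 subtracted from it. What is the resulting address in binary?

0b10111000101101100100111100

0x318425A = 0b11000110000100001001011010 in binary.
0o15264436 = 0b1101010110100100011110 in binary.
Subtract column by column in base 2:
  0-0 → 0
  1-1 → 0
  0-1 → 1 (borrow)
  1-1-1 → 1 (borrow)
  1-1-1 → 1 (borrow)
  0-0-1 → 1 (borrow)
  1-0-1 → 0
  0-0 → 0
  0-1 → 1 (borrow)
  1-0-1 → 0
  0-0 → 0
  0-1 → 1 (borrow)
  0-0-1 → 1 (borrow)
  0-1-1 → 0 (borrow)
  1-1-1 → 1 (borrow)
  0-0-1 → 1 (borrow)
  0-1-1 → 0 (borrow)
  0-0-1 → 1 (borrow)
  0-1-1 → 0 (borrow)
  1-0-1 → 0
  1-1 → 0
  0-1 → 1 (borrow)
  0-0-1 → 1 (borrow)
  0-0-1 → 1 (borrow)
  1-0-1 → 0
  1-0 → 1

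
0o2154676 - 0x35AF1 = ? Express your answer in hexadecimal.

0o2154676 = 0x8D9BE in hexadecimal.
Subtract column by column in base 16:
  E-1 → D
  B-F → C (borrow)
  9-A-1 → E (borrow)
  D-5-1 → 7
  8-3 → 5

0x57ECD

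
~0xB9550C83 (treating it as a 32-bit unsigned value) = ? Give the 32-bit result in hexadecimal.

0x46AAF37C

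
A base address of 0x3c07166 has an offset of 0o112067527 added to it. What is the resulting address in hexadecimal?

0x4e8e0bd

0o112067527 = 0x1286f57 in hexadecimal.
Add column by column in base 16, right to left:
  6+7 = d
  6+5 = b
  1+f = 0 carry 1
  7+6+1 = e
  0+8 = 8
  c+2 = e
  3+1 = 4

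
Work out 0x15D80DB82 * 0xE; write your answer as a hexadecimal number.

Multiply each base-16 digit by 14, carrying:
  2×14 = 28 → write C carry 1
  8×14+1 = 113 → write 1 carry 7
  B×14+7 = 161 → write 1 carry 10
  D×14+10 = 192 → write 0 carry 12
  0×14+12 = 12 → write C
  8×14 = 112 → write 0 carry 7
  D×14+7 = 189 → write D carry 11
  5×14+11 = 81 → write 1 carry 5
  1×14+5 = 19 → write 3 carry 1
  remaining carry: 1

0x131D0C011C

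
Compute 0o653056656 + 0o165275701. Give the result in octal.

0o1040354557

Add column by column in base 8, right to left:
  6+1 = 7
  5+0 = 5
  6+7 = 5 carry 1
  6+5+1 = 4 carry 1
  5+7+1 = 5 carry 1
  0+2+1 = 3
  3+5 = 0 carry 1
  5+6+1 = 4 carry 1
  6+1+1 = 0 carry 1
  final carry 1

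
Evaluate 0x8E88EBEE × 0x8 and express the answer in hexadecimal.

0x474475F70

Multiply each base-16 digit by 8, carrying:
  E×8 = 112 → write 0 carry 7
  E×8+7 = 119 → write 7 carry 7
  B×8+7 = 95 → write F carry 5
  E×8+5 = 117 → write 5 carry 7
  8×8+7 = 71 → write 7 carry 4
  8×8+4 = 68 → write 4 carry 4
  E×8+4 = 116 → write 4 carry 7
  8×8+7 = 71 → write 7 carry 4
  remaining carry: 4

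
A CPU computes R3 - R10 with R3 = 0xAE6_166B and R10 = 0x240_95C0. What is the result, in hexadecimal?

0x8A580AB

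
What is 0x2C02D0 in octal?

0o13001320

Expand each hex digit to 4 bits: 2=0010 C=1100 0=0000 2=0010 D=1101 0=0000.
Group the bits in threes: 001 011 000 000 001 011 010 000 → 13001320.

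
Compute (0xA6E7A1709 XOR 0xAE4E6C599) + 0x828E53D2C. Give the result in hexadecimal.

0x8B3820FBC

First 0xA6E7A1709 XOR 0xAE4E6C599 = 0x08A9CD290.
Add column by column in base 16, right to left:
  0+C = C
  9+2 = B
  2+D = F
  D+3 = 0 carry 1
  C+5+1 = 2 carry 1
  9+E+1 = 8 carry 1
  A+8+1 = 3 carry 1
  8+2+1 = B
  0+8 = 8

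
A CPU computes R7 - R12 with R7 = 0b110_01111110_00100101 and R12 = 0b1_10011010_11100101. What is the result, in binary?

0b1001110001101000000

Subtract column by column in base 2:
  1-1 → 0
  0-0 → 0
  1-1 → 0
  0-0 → 0
  0-0 → 0
  1-1 → 0
  0-1 → 1 (borrow)
  0-1-1 → 0 (borrow)
  0-0-1 → 1 (borrow)
  1-1-1 → 1 (borrow)
  1-0-1 → 0
  1-1 → 0
  1-1 → 0
  1-0 → 1
  1-0 → 1
  0-1 → 1 (borrow)
  0-1-1 → 0 (borrow)
  1-0-1 → 0
  1-0 → 1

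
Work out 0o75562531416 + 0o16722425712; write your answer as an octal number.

0o114505157330

Add column by column in base 8, right to left:
  6+2 = 0 carry 1
  1+1+1 = 3
  4+7 = 3 carry 1
  1+5+1 = 7
  3+2 = 5
  5+4 = 1 carry 1
  2+2+1 = 5
  6+2 = 0 carry 1
  5+7+1 = 5 carry 1
  5+6+1 = 4 carry 1
  7+1+1 = 1 carry 1
  final carry 1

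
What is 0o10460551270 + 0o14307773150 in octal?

0o24770544440

Add column by column in base 8, right to left:
  0+0 = 0
  7+5 = 4 carry 1
  2+1+1 = 4
  1+3 = 4
  5+7 = 4 carry 1
  5+7+1 = 5 carry 1
  0+7+1 = 0 carry 1
  6+0+1 = 7
  4+3 = 7
  0+4 = 4
  1+1 = 2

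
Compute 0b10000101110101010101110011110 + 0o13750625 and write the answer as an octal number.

0b10000101110101010101110011110 = 0o2056525636 in octal.
Add column by column in base 8, right to left:
  6+5 = 3 carry 1
  3+2+1 = 6
  6+6 = 4 carry 1
  5+0+1 = 6
  2+5 = 7
  5+7 = 4 carry 1
  6+3+1 = 2 carry 1
  5+1+1 = 7
  0+0 = 0
  2+0 = 2

0o2072476463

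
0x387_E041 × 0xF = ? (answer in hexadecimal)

Multiply each base-16 digit by 15, carrying:
  1×15 = 15 → write F
  4×15 = 60 → write C carry 3
  0×15+3 = 3 → write 3
  E×15 = 210 → write 2 carry 13
  7×15+13 = 118 → write 6 carry 7
  8×15+7 = 127 → write F carry 7
  3×15+7 = 52 → write 4 carry 3
  remaining carry: 3

0x34F623CF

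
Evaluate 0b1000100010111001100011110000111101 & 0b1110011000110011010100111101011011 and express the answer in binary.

AND bit by bit (1 only where both bits are 1):
  1000100010111001100011110000111101
& 1110011000110011010100111101011011
= 1000000000110001000000110000011001

0b1000000000110001000000110000011001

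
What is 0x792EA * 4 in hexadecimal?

0x1E4BA8

Multiply each base-16 digit by 4, carrying:
  A×4 = 40 → write 8 carry 2
  E×4+2 = 58 → write A carry 3
  2×4+3 = 11 → write B
  9×4 = 36 → write 4 carry 2
  7×4+2 = 30 → write E carry 1
  remaining carry: 1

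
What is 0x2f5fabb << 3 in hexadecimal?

3 bits is not a whole number of base-16 digits; in binary: 10111101011111101010111011 << 3 = 10111101011111101010111011000.

0x17afd5d8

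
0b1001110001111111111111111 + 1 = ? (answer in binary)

The trailing 16 digits are 1 (max in base 2), so adding 1 cascades: they roll to 0 and the next digit up increments.

0b1001110010000000000000000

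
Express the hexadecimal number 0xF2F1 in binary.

Expand each hex digit to 4 bits: F=1111 2=0010 F=1111 1=0001.

0b1111001011110001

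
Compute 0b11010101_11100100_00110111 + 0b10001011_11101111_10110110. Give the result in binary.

0b1011000011101001111101101

Add column by column in base 2, right to left:
  1+0 = 1
  1+1 = 0 carry 1
  1+1+1 = 1 carry 1
  0+0+1 = 1
  1+1 = 0 carry 1
  1+1+1 = 1 carry 1
  0+0+1 = 1
  0+1 = 1
  0+1 = 1
  0+1 = 1
  1+1 = 0 carry 1
  0+1+1 = 0 carry 1
  0+0+1 = 1
  1+1 = 0 carry 1
  1+1+1 = 1 carry 1
  1+1+1 = 1 carry 1
  1+1+1 = 1 carry 1
  0+1+1 = 0 carry 1
  1+0+1 = 0 carry 1
  0+1+1 = 0 carry 1
  1+0+1 = 0 carry 1
  0+0+1 = 1
  1+0 = 1
  1+1 = 0 carry 1
  final carry 1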